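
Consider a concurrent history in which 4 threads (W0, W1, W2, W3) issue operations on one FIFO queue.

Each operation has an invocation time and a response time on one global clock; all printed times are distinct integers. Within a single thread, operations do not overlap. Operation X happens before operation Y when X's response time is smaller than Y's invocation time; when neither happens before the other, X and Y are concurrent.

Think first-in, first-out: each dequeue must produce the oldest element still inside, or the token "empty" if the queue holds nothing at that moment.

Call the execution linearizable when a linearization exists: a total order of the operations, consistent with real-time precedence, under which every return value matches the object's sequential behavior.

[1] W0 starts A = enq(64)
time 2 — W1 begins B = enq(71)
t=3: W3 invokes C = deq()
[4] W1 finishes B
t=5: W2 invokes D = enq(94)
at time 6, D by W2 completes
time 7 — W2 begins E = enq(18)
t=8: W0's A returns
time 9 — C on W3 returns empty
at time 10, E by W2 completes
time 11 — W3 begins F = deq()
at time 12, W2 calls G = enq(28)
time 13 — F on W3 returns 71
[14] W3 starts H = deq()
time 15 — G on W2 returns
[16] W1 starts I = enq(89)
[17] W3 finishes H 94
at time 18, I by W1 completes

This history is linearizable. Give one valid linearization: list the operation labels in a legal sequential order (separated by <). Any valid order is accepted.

C < B < D < A < E < F < G < H < I

after step 1 (C deq() → empty): queue <>
after step 2 (B enq(71)): queue <71>
after step 3 (D enq(94)): queue <71,94>
after step 4 (A enq(64)): queue <71,94,64>
after step 5 (E enq(18)): queue <71,94,64,18>
after step 6 (F deq() → 71): queue <94,64,18>
after step 7 (G enq(28)): queue <94,64,18,28>
after step 8 (H deq() → 94): queue <64,18,28>
after step 9 (I enq(89)): queue <64,18,28,89>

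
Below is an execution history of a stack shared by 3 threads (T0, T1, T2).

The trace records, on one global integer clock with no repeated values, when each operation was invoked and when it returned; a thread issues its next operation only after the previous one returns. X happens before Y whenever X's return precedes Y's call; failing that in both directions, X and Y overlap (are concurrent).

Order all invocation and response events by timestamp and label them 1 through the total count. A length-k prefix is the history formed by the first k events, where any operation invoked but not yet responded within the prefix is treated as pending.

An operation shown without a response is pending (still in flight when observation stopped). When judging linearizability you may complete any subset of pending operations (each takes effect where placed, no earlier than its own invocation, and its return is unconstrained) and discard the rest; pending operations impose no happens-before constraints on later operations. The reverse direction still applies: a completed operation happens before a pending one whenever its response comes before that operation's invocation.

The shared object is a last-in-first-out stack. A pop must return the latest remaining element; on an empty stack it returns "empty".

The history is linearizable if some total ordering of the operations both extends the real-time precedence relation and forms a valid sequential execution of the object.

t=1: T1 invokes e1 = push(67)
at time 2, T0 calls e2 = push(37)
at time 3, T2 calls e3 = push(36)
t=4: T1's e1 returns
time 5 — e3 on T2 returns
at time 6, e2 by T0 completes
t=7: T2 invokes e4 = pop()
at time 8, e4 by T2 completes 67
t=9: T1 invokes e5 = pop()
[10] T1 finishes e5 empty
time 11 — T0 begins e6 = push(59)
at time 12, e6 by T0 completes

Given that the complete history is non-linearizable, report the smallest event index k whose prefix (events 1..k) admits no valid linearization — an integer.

events 1..9 are still linearizable — one witness is e2, e3, e1, e4:
1. e2 push(37), leaving stack <37>
2. e3 push(36), leaving stack <37,36>
3. e1 push(67), leaving stack <37,36,67>
4. e4 pop() → 67, leaving stack <37,36>
once event 10 joins (e5's response, time 10), exhaustive search finds no witness
one such order, e1, e2, e3, e4, e5, breaks at step 4 where e4 pop() → 67 is illegal
one such order, e1, e3, e2, e4, e5, breaks at step 4 where e4 pop() → 67 is illegal

10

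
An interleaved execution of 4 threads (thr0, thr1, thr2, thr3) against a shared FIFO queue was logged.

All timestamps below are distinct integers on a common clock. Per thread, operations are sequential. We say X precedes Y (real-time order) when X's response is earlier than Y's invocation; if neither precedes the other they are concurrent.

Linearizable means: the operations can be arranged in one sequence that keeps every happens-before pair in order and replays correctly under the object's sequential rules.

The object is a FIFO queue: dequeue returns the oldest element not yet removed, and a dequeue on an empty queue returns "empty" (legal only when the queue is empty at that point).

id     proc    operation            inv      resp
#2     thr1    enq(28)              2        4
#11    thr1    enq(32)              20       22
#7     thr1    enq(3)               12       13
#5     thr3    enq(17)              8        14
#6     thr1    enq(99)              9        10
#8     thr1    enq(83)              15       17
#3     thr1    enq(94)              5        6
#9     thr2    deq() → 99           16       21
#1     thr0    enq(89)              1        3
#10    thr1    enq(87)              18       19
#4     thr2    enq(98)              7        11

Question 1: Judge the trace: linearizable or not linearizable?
events 1..20 are fine; event 21 — the response of #9 at time 21 — makes the prefix non-linearizable
all 48 real-time-respecting orders fail — 10 completed FIFO queue operations, no legal replay
no escape via the 1 pending operation (#11): every completion choice fails
sample order #1, #2, #3, #4, #5, #6, #7, #8, #9, #10 (pending dropped) stalls at step 9 — #9 deq() → 99 has no legal effect
sample order #1, #2, #3, #4, #5, #6, #7, #8, #10, #9 (pending dropped) stalls at step 10 — #9 deq() → 99 has no legal effect

not linearizable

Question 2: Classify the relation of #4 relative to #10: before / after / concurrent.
#4 spans [7,11], #10 spans [18,19]
resp(#4)=11 < inv(#10)=18

before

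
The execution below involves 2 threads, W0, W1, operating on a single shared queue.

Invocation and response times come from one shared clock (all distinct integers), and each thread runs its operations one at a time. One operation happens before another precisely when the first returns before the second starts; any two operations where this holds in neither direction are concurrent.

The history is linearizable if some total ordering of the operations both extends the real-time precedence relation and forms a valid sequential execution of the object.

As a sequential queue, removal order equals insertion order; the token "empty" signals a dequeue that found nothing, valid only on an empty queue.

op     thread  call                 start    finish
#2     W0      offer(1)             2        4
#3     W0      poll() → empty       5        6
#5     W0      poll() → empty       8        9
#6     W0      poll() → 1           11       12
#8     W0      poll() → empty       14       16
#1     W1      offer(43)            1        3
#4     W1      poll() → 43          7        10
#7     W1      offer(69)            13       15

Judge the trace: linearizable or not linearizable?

through event 5 a valid linearization exists; event 6 (#3 responding at time 6) ends that
2 orders of the 3 completed queue ops respect real time; none is legal
for example #1, #2, #3 fails at step 3: #3 poll() → empty is not legal there
for example #2, #1, #3 fails at step 3: #3 poll() → empty is not legal there

not linearizable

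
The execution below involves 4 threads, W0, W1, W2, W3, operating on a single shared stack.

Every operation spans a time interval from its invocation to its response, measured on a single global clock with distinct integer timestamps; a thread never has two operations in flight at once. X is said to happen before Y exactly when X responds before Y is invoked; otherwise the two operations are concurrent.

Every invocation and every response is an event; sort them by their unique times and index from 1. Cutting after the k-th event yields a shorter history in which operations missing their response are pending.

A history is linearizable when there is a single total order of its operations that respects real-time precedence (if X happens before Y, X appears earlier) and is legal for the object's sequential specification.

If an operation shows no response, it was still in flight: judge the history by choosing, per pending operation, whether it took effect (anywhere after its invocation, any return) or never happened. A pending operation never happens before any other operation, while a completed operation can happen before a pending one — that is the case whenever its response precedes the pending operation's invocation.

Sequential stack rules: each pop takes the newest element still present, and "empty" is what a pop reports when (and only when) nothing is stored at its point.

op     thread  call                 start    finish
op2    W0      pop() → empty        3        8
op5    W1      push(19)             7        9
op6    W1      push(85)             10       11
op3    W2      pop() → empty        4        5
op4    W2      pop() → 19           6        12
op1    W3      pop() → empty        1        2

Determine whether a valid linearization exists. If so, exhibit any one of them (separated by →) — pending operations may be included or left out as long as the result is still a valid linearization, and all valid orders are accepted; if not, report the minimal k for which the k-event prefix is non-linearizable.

after step 1 (op1 pop() → empty): stack <>
after step 2 (op2 pop() → empty): stack <>
after step 3 (op3 pop() → empty): stack <>
after step 4 (op5 push(19)): stack <19>
after step 5 (op4 pop() → 19): stack <>
after step 6 (op6 push(85)): stack <85>

linearizable — witness: op1 → op2 → op3 → op5 → op4 → op6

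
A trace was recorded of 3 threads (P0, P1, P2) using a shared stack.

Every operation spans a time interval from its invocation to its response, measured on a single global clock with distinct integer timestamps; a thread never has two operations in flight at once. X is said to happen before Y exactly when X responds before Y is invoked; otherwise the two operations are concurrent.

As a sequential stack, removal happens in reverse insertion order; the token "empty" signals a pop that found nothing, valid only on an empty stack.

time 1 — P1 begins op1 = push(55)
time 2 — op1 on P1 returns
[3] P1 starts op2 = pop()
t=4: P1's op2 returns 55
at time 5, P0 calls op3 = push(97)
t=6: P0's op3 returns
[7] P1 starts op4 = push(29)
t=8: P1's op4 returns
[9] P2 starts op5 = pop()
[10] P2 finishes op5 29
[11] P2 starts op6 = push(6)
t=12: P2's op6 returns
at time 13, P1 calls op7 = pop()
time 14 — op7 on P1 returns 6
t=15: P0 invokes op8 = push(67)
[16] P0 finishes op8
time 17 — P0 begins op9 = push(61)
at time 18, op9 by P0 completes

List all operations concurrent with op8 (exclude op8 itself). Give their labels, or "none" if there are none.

concurrent with op8 ([15,16]): every op whose interval crosses 15..16
op1 [1,2]: before
op2 [3,4]: before
op3 [5,6]: before
op4 [7,8]: before
op5 [9,10]: before
op6 [11,12]: before
op7 [13,14]: before
op9 [17,18]: after

none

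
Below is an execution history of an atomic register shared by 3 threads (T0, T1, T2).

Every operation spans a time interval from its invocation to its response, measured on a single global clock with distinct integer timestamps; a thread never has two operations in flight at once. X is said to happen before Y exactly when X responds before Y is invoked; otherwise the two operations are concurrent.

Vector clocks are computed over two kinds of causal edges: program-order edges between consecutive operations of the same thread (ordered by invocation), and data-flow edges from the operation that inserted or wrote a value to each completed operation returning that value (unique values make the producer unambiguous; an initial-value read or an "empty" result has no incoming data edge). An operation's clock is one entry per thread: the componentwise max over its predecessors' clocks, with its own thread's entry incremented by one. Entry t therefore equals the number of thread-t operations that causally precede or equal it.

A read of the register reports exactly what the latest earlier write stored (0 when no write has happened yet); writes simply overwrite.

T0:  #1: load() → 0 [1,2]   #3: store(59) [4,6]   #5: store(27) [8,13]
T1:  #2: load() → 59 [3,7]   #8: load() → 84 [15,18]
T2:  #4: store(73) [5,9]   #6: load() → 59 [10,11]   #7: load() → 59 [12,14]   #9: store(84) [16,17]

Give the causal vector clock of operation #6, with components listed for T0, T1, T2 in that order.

no predecessors for #4 (invoked 5): T2 increments from zero → (0, 0, 1)
no predecessors for #1 (invoked 1): T0 increments from zero → (1, 0, 0)
from VC(#1)=(1, 0, 0), #3 (invoked 4) maxes components and bumps T0 → (2, 0, 0)
from VC(#3)=(2, 0, 0), #2 (invoked 3) maxes components and bumps T1 → (2, 1, 0)
from VC(#3)=(2, 0, 0), #5 (invoked 8) maxes components and bumps T0 → (3, 0, 0)
from VC(#3)=(2, 0, 0), VC(#4)=(0, 0, 1), #6 (invoked 10) maxes components and bumps T2 → (2, 0, 2)
from VC(#3)=(2, 0, 0), VC(#6)=(2, 0, 2), #7 (invoked 12) maxes components and bumps T2 → (2, 0, 3)
from VC(#7)=(2, 0, 3), #9 (invoked 16) maxes components and bumps T2 → (2, 0, 4)
from VC(#2)=(2, 1, 0), VC(#9)=(2, 0, 4), #8 (invoked 15) maxes components and bumps T1 → (2, 2, 4)
target: VC(#6) = (2, 0, 2)

(2, 0, 2)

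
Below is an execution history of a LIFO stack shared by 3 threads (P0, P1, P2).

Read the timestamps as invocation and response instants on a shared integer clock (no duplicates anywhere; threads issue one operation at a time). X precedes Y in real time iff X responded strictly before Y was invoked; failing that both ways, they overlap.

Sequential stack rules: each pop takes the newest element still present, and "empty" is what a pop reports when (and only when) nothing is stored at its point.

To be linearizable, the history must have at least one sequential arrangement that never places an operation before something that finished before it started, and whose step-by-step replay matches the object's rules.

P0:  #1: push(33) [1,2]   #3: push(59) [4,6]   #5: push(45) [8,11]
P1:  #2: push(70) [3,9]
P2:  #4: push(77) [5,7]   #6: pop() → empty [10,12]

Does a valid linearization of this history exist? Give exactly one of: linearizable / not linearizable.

not linearizable

events 1..11 are fine; event 12 — the response of #6 at time 12 — makes the prefix non-linearizable
6 completed operations, 14 real-time-consistent orders — every LIFO stack replay fails
for example #1, #2, #3, #4, #5, #6 fails at step 6: #6 pop() → empty is not legal there
for example #1, #2, #3, #4, #6, #5 fails at step 5: #6 pop() → empty is not legal there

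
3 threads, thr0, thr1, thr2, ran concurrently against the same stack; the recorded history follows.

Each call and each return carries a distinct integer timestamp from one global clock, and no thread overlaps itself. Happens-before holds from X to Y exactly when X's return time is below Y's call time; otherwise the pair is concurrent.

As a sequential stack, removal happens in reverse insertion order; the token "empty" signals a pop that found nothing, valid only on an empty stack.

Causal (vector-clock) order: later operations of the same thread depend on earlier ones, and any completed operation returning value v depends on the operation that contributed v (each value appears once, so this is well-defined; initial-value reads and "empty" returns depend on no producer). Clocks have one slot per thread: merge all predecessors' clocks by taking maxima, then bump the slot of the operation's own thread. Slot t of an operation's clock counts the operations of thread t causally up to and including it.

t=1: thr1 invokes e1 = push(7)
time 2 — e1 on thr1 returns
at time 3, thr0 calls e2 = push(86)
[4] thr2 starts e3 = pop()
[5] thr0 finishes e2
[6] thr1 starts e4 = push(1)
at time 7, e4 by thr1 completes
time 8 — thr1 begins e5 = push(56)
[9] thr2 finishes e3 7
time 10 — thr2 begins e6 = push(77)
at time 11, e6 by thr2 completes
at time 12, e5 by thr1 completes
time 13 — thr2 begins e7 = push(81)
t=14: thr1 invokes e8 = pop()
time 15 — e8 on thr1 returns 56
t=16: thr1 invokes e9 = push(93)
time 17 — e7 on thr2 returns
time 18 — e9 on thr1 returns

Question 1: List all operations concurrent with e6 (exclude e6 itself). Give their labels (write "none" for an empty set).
overlap test against e6 [10,11]: concurrent iff the interval meets 10..11
e1 [1,2]: before
e2 [3,5]: before
e3 [4,9]: before
e4 [6,7]: before
e5 [8,12]: concurrent
e7 [13,17]: after
e8 [14,15]: after
e9 [16,18]: after

e5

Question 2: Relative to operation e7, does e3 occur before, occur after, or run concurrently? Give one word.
e3 spans [4,9], e7 spans [13,17]
resp(e3)=9 < inv(e7)=13

before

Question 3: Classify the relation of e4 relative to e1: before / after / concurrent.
e4 spans [6,7], e1 spans [1,2]
resp(e1)=2 < inv(e4)=6

after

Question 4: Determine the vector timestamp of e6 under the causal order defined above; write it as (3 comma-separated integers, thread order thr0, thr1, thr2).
e1, invoked 1, has no incoming edges; only thr1's bump applies → (0, 1, 0)
e2, invoked 3, has no incoming edges; only thr0's bump applies → (1, 0, 0)
invoked at 4, e3 merges VC(e1)=(0, 1, 0) and bumps thr2's slot → (0, 1, 1)
invoked at 6, e4 merges VC(e1)=(0, 1, 0) and bumps thr1's slot → (0, 2, 0)
invoked at 10, e6 merges VC(e3)=(0, 1, 1) and bumps thr2's slot → (0, 1, 2)
invoked at 8, e5 merges VC(e4)=(0, 2, 0) and bumps thr1's slot → (0, 3, 0)
invoked at 13, e7 merges VC(e6)=(0, 1, 2) and bumps thr2's slot → (0, 1, 3)
invoked at 14, e8 merges VC(e5)=(0, 3, 0) and bumps thr1's slot → (0, 4, 0)
invoked at 16, e9 merges VC(e8)=(0, 4, 0) and bumps thr1's slot → (0, 5, 0)
target: VC(e6) = (0, 1, 2)

(0, 1, 2)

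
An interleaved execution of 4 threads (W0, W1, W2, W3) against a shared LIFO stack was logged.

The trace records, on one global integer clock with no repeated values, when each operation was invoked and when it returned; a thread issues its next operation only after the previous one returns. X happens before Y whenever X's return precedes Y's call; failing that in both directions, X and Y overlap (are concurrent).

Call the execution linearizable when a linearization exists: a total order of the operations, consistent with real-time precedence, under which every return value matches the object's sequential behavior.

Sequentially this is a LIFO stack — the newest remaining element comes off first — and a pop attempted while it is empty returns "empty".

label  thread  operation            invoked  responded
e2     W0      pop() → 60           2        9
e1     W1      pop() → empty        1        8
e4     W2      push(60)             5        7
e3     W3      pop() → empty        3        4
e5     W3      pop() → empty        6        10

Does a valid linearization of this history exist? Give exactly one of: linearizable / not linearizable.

one valid linearization: e1, e3, e4, e2, e5
after step 1 (e1 pop() → empty): stack <>
after step 2 (e3 pop() → empty): stack <>
after step 3 (e4 push(60)): stack <60>
after step 4 (e2 pop() → 60): stack <>
after step 5 (e5 pop() → empty): stack <>

linearizable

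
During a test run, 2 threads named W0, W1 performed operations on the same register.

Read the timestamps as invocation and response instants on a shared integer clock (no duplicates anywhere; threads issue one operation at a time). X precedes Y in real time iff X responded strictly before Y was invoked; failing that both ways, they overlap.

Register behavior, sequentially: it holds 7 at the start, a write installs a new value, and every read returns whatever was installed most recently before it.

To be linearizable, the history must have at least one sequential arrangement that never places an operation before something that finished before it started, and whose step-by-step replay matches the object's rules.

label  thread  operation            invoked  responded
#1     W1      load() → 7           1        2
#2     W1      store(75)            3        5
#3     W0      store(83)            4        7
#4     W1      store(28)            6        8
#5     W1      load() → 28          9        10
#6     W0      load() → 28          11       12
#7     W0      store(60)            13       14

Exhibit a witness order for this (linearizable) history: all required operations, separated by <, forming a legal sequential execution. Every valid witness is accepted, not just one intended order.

1. #1 load() → 7, leaving value 7
2. #2 store(75), leaving value 75
3. #3 store(83), leaving value 83
4. #4 store(28), leaving value 28
5. #5 load() → 28, leaving value 28
6. #6 load() → 28, leaving value 28
7. #7 store(60), leaving value 60

#1 < #2 < #3 < #4 < #5 < #6 < #7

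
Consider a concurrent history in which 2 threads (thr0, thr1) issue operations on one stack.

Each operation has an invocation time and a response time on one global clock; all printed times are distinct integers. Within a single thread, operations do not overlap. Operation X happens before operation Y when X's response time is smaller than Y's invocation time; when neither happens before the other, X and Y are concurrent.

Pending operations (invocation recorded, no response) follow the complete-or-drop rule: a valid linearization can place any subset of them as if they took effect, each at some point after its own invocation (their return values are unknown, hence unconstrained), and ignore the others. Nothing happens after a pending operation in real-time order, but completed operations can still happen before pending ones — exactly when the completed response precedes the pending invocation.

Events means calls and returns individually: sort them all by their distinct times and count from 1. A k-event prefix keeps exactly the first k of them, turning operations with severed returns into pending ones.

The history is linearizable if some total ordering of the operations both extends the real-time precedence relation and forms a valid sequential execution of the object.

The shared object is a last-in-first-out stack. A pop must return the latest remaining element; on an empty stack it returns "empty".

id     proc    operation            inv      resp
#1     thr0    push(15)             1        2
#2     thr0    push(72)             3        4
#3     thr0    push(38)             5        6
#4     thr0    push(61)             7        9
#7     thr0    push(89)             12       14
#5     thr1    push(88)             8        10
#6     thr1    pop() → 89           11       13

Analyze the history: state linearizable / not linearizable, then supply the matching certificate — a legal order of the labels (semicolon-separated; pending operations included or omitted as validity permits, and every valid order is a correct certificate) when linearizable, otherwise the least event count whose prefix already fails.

linearizable — witness: #1; #2; #3; #4; #5; #7; #6

1. #1 push(15), leaving stack <15>
2. #2 push(72), leaving stack <15,72>
3. #3 push(38), leaving stack <15,72,38>
4. #4 push(61), leaving stack <15,72,38,61>
5. #5 push(88), leaving stack <15,72,38,61,88>
6. #7 push(89), leaving stack <15,72,38,61,88,89>
7. #6 pop() → 89, leaving stack <15,72,38,61,88>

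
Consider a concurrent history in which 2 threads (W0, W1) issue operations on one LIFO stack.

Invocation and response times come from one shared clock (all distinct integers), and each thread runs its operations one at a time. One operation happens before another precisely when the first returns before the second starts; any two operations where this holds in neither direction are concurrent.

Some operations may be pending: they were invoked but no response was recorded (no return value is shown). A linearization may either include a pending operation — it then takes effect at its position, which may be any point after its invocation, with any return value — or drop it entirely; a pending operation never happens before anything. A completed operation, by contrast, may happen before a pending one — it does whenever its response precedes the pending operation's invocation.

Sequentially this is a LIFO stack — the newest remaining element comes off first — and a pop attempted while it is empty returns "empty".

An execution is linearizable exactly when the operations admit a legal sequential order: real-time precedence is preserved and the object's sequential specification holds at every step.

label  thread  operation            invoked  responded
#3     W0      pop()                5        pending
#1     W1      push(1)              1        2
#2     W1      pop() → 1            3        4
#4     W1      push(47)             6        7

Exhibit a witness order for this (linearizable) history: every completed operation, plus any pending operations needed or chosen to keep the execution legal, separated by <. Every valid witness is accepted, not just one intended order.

#1 < #2 < #3 < #4

1. #1 push(1), leaving stack <1>
2. #2 pop() → 1, leaving stack <>
3. #3 pop() (pending, included), leaving stack <>
4. #4 push(47), leaving stack <47>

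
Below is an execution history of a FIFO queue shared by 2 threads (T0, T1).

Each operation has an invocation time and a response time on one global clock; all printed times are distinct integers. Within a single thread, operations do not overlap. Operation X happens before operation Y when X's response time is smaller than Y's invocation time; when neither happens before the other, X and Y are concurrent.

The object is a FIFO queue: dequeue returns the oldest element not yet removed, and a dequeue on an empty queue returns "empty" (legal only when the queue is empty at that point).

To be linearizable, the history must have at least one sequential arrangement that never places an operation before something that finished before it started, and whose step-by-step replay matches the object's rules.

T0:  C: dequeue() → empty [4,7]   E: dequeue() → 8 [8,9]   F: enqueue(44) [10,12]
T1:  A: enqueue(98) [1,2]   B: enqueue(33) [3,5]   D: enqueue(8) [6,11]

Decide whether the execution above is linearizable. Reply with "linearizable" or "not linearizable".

not linearizable

the violation lands at event 7, C's response at time 7: events 1..6 linearize, events 1..7 do not
every one of the 2 real-time-consistent orders over 3 completed FIFO queue ops fails the sequential spec
completion choices over the 1 pending operation (D) were checked; none helps
take A, B, C (pending dropped): step 3 already fails, because C dequeue() → empty cannot occur there
take A, C, B (pending dropped): step 2 already fails, because C dequeue() → empty cannot occur there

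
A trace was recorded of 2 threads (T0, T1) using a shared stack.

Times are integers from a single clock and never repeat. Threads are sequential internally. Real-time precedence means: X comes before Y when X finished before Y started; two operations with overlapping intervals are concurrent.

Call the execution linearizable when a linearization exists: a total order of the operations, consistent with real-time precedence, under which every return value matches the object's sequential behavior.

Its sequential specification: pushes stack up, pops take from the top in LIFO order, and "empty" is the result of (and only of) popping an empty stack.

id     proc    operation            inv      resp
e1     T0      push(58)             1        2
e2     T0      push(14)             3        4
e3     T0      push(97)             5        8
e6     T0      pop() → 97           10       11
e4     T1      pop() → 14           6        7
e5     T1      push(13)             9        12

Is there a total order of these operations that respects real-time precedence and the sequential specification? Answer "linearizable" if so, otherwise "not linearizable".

linearizable

a witness: e1, e2, e4, e3, e6, e5
1. e1 push(58), leaving stack <58>
2. e2 push(14), leaving stack <58,14>
3. e4 pop() → 14, leaving stack <58>
4. e3 push(97), leaving stack <58,97>
5. e6 pop() → 97, leaving stack <58>
6. e5 push(13), leaving stack <58,13>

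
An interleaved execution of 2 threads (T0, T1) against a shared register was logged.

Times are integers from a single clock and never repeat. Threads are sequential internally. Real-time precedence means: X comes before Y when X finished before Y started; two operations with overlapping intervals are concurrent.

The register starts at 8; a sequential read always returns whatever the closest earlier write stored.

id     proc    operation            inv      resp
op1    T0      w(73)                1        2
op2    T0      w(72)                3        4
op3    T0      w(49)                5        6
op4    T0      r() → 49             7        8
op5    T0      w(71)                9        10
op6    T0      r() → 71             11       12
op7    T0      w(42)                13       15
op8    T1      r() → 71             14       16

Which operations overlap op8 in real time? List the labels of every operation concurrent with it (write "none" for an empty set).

op8 runs from 14 to 16; window-overlapping ops are concurrent
op1 [1,2]: before
op2 [3,4]: before
op3 [5,6]: before
op4 [7,8]: before
op5 [9,10]: before
op6 [11,12]: before
op7 [13,15]: concurrent

op7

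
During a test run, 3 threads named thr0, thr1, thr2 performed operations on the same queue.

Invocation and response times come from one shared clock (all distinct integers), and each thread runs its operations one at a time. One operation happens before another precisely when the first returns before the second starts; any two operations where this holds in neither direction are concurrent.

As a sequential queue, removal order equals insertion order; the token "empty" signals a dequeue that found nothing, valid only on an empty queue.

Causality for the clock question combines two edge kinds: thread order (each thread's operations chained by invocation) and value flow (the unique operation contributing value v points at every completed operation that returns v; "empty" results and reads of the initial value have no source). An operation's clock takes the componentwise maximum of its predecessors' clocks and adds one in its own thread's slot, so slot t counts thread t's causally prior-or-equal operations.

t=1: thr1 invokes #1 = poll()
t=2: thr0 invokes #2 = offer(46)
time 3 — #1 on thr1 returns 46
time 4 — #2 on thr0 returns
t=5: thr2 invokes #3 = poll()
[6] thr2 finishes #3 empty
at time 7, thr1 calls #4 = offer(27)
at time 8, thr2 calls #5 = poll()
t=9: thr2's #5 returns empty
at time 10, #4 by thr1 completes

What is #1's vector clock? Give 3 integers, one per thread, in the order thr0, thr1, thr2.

no predecessors for #3 (invoked 5): thr2 increments from zero → (0, 0, 1)
no predecessors for #2 (invoked 2): thr0 increments from zero → (1, 0, 0)
invoked at 8, #5 merges VC(#3)=(0, 0, 1) and bumps thr2's slot → (0, 0, 2)
invoked at 1, #1 merges VC(#2)=(1, 0, 0) and bumps thr1's slot → (1, 1, 0)
invoked at 7, #4 merges VC(#1)=(1, 1, 0) and bumps thr1's slot → (1, 2, 0)
target: VC(#1) = (1, 1, 0)

(1, 1, 0)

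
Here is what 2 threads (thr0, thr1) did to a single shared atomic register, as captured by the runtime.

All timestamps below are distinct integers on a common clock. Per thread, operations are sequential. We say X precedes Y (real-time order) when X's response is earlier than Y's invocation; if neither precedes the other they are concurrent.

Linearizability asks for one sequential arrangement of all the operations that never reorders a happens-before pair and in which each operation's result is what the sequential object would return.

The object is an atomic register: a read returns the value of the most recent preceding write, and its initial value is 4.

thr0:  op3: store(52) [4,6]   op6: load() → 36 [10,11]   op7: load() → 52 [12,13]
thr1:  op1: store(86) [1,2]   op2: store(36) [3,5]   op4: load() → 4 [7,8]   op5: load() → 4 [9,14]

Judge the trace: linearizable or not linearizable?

not linearizable

prefix check: 1..7 passes, 1..8 fails once op4's time-8 response joins
no legal order exists: 2 real-time-consistent candidates over 4 completed atomic register operations, all rejected
take op1, op2, op3, op4: step 4 already fails, because op4 load() → 4 cannot occur there
take op1, op3, op2, op4: step 4 already fails, because op4 load() → 4 cannot occur there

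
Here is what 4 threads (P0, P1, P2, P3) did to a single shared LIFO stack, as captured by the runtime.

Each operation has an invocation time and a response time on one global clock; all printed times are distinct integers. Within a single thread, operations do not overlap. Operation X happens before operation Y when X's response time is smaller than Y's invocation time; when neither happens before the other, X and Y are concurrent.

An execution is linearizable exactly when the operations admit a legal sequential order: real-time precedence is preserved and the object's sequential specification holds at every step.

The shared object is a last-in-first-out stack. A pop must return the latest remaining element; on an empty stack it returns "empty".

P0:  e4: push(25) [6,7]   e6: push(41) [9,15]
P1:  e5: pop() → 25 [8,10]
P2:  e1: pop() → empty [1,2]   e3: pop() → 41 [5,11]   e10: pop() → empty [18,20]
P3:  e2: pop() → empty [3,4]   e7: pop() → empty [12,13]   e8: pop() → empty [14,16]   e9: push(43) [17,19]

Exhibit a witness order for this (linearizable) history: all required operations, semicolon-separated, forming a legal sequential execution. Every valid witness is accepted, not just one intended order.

e1; e2; e4; e5; e6; e3; e7; e8; e10; e9

after step 1 (e1 pop() → empty): stack <>
after step 2 (e2 pop() → empty): stack <>
after step 3 (e4 push(25)): stack <25>
after step 4 (e5 pop() → 25): stack <>
after step 5 (e6 push(41)): stack <41>
after step 6 (e3 pop() → 41): stack <>
after step 7 (e7 pop() → empty): stack <>
after step 8 (e8 pop() → empty): stack <>
after step 9 (e10 pop() → empty): stack <>
after step 10 (e9 push(43)): stack <43>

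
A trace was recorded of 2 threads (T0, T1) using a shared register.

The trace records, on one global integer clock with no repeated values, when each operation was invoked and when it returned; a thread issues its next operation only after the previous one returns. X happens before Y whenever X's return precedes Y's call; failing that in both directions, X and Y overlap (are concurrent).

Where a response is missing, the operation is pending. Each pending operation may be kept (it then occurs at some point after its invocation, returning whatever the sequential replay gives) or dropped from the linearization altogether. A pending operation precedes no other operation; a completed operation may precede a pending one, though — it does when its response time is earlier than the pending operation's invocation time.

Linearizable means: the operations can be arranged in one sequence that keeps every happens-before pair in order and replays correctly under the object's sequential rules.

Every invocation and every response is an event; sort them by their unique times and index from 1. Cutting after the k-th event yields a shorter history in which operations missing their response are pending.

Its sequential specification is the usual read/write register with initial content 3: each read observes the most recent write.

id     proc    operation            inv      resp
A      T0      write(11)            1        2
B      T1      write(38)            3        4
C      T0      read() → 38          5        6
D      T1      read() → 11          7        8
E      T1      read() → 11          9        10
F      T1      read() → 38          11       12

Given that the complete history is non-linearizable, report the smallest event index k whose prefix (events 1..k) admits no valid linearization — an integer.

8

a valid linearization of events 1..7 exists, for instance A, B, C:
after step 1 (A write(11)): value 11
after step 2 (B write(38)): value 38
after step 3 (C read() → 38): value 38
include event 8 — D responding at 8 — and every candidate order breaks
sample order A, B, C, D stalls at step 4 — D read() → 11 has no legal effect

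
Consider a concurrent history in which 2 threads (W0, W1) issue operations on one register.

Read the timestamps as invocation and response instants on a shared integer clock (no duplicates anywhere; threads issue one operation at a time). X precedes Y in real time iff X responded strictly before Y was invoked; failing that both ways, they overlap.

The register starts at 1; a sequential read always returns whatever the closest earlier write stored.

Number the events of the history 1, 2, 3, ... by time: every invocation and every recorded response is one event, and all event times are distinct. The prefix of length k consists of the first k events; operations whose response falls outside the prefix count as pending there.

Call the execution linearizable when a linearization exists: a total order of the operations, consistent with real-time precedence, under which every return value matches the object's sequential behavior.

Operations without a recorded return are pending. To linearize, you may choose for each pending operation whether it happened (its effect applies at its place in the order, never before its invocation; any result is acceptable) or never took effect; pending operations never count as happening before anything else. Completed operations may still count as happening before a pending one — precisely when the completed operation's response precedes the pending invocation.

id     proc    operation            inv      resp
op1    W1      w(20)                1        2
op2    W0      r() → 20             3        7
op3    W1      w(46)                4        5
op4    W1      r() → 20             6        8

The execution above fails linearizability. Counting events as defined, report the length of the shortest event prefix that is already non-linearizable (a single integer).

8

events 1..7 are linearizable, e.g. via op1, op2, op3:
after step 1 (op1 w(20)): value 20
after step 2 (op2 r() → 20): value 20
after step 3 (op3 w(46)): value 46
event 8 — op4's response, time 8 — after it, nothing linearizes
one such order, op1, op2, op3, op4, breaks at step 4 where op4 r() → 20 is illegal
one such order, op1, op3, op2, op4, breaks at step 3 where op2 r() → 20 is illegal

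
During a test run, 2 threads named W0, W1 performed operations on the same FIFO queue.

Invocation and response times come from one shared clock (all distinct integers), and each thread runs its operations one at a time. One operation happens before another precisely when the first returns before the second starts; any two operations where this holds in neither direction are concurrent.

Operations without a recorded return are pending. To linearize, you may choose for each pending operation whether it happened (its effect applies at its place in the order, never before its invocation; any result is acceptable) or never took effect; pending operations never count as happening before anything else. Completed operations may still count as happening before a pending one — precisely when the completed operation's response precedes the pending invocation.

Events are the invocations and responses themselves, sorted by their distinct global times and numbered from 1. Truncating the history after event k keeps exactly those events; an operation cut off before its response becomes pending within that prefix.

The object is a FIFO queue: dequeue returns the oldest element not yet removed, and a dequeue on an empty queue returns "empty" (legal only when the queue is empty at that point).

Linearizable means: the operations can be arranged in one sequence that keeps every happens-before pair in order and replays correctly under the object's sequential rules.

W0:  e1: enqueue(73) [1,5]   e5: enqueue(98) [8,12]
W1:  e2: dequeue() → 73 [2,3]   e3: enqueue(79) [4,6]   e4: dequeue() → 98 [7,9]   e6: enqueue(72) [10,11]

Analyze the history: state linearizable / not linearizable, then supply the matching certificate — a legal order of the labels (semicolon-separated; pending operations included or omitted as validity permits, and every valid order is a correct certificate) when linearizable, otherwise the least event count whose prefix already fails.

the violation lands at event 9, e4's response at time 9: events 1..8 linearize, events 1..9 do not
every one of the 3 real-time-consistent orders over 4 completed FIFO queue ops fails the sequential spec
no escape via the 1 pending operation (e5): every completion choice fails
sample order e1, e2, e3, e4 (pending dropped) stalls at step 4 — e4 dequeue() → 98 has no legal effect
sample order e2, e1, e3, e4 (pending dropped) stalls at step 1 — e2 dequeue() → 73 has no legal effect

not linearizable — minimal violating prefix: 9 events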